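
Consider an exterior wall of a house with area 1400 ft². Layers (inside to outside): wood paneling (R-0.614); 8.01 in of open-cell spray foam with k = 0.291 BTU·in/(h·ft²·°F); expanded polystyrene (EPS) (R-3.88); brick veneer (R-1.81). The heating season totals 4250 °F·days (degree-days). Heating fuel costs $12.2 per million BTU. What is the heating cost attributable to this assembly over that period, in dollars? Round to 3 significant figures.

51.5 dollars

8.01/0.291 = 27.53
R_total = 0.614 + 27.53 + 3.88 + 1.81 = 33.83 ft²·°F·h/BTU
E = A × HDD × 24 / R = 1400 × 4250 × 24 / 33.83 = 4221000 BTU
Cost = 4221000/10⁶ × 12.2 = $51.5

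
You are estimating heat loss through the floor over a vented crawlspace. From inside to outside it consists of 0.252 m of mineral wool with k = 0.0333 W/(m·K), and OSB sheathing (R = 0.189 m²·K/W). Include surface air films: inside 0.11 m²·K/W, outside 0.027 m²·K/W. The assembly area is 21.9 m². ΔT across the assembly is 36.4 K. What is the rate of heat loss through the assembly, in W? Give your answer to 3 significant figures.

101 W

0.252/0.0333 = 7.568
R_total = 0.11 + 7.568 + 0.189 + 0.027 = 7.894 m²·K/W
Q = A·ΔT/R = 21.9 × 36.4 / 7.894 = 101 W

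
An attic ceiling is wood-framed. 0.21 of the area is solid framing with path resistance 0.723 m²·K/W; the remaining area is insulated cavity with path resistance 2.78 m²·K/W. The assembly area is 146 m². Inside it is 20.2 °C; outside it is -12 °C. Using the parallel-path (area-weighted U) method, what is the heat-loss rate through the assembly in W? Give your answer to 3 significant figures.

U_eff = 0.79/2.78 + 0.21/0.723 = 0.2842 + 0.2905 = 0.5746
R_eff = 1/U_eff = 1.74 m²·K/W
Q = 146 × (20.2 − (-12)) / 1.74 = 2701 W

2700 W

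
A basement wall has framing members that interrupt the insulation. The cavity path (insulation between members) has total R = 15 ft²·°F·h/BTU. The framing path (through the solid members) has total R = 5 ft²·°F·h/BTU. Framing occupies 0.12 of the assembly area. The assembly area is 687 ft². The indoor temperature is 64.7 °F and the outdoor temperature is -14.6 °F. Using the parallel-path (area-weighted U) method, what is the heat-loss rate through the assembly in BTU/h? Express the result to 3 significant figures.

U_eff = 0.88/15 + 0.12/5 = 0.05867 + 0.024 = 0.08267
R_eff = 1/U_eff = 12.1 ft²·°F·h/BTU
Q = 687 × (64.7 − (-14.6)) / 12.1 = 4504 BTU/h

4500 BTU/h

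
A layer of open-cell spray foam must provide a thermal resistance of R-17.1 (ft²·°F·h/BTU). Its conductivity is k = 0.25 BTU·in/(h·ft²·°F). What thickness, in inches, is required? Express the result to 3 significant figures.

4.28 in

L = R × k = 17.1 × 0.25 = 4.275 in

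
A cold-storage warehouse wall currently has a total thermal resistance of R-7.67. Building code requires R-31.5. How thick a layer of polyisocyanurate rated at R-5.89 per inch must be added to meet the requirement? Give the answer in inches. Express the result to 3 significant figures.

4.05 in

ΔR = 31.5 − 7.67 = 23.83 ft²·°F·h/BTU
L = ΔR / (R/in) = 23.83/5.89 = 4.046 in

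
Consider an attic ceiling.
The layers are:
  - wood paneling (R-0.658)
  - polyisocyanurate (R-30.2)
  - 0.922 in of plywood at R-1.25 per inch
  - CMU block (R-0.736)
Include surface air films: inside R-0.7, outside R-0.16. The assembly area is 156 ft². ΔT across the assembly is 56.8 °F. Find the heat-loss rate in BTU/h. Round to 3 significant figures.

264 BTU/h

0.922 × 1.25 = 1.153
R_total = 0.7 + 0.658 + 30.2 + 1.153 + 0.736 + 0.16 = 33.61 ft²·°F·h/BTU
Q = A·ΔT/R = 156 × 56.8 / 33.61 = 263.7 BTU/h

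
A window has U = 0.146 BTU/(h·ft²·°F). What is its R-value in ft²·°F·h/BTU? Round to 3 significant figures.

R = 1/U = 1/0.146 = 6.849

6.85 ft²·°F·h/BTU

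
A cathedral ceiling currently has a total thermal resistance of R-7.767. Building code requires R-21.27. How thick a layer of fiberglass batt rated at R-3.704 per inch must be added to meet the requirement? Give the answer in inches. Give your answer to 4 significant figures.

3.646 in

ΔR = 21.27 − 7.767 = 13.503 ft²·°F·h/BTU
L = ΔR / (R/in) = 13.503/3.704 = 3.6455 in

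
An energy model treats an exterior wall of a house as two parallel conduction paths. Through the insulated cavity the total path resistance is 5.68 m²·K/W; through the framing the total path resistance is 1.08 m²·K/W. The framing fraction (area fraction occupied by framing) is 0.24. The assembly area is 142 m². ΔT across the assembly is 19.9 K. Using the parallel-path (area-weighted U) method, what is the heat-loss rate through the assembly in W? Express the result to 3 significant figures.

U_eff = 0.76/5.68 + 0.24/1.08 = 0.1338 + 0.2222 = 0.356
R_eff = 1/U_eff = 2.809 m²·K/W
Q = 142 × 19.9 / 2.809 = 1006 W

1010 W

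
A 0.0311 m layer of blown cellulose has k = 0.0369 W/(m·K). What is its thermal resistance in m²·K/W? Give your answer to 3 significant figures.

0.843 m²·K/W

R = L/k = 0.0311/0.0369 = 0.8428 m²·K/W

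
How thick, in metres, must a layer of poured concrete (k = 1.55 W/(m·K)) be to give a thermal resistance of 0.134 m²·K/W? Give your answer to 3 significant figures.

0.208 m

L = R·k = 0.134 × 1.55 = 0.2077 m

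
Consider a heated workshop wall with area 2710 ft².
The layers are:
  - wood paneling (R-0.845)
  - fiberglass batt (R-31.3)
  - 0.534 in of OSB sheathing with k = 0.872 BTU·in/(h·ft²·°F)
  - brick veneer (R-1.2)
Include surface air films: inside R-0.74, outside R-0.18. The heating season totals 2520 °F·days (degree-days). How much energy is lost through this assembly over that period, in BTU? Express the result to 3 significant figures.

4700000 BTU

0.534/0.872 = 0.6124
R_total = 0.74 + 0.845 + 31.3 + 0.6124 + 1.2 + 0.18 = 34.88 ft²·°F·h/BTU
E = A × HDD × 24 / R = 2710 × 2520 × 24 / 34.88 = 4699000 BTU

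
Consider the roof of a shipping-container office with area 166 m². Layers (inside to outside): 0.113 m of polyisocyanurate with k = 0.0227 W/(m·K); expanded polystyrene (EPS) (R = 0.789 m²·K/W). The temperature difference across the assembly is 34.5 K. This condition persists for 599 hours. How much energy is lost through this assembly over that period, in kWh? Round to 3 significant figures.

0.113/0.0227 = 4.978
R_total = 4.978 + 0.789 = 5.767 m²·K/W
Q = 166 × 34.5 / 5.767 = 993.1 W
E = 993.1 W × 599 h / 1000 = 594.8 kWh

595 kWh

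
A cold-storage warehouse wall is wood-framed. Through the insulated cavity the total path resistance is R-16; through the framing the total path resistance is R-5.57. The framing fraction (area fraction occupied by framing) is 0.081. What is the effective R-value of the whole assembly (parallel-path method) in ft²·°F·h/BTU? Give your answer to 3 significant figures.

13.9 ft²·°F·h/BTU

U_eff = 0.919/16 + 0.081/5.57 = 0.05744 + 0.01454 = 0.07198
R_eff = 1/U_eff = 13.89 ft²·°F·h/BTU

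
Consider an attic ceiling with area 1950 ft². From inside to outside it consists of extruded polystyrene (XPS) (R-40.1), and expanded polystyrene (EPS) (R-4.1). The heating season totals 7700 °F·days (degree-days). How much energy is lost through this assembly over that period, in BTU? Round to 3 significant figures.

R_total = 40.1 + 4.1 = 44.2 ft²·°F·h/BTU
E = A × HDD × 24 / R = 1950 × 7700 × 24 / 44.2 = 8153000 BTU

8150000 BTU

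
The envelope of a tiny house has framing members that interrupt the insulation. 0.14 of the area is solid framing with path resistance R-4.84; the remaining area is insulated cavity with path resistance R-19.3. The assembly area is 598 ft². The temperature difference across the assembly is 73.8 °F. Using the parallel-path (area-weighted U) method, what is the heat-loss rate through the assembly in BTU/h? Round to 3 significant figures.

3240 BTU/h

U_eff = 0.86/19.3 + 0.14/4.84 = 0.04456 + 0.02893 = 0.07349
R_eff = 1/U_eff = 13.61 ft²·°F·h/BTU
Q = 598 × 73.8 / 13.61 = 3243 BTU/h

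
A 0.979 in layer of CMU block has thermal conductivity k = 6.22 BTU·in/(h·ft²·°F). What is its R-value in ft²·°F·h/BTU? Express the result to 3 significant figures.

0.157 ft²·°F·h/BTU

R = L/k = 0.979/6.22 = 0.1574 ft²·°F·h/BTU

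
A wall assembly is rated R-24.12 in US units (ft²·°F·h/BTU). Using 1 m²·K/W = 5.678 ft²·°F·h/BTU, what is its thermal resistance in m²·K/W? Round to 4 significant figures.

R_SI = 24.12/5.678 = 4.248

4.248 m²·K/W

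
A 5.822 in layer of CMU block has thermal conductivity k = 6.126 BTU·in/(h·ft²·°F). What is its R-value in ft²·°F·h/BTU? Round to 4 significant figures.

0.9504 ft²·°F·h/BTU

R = L/k = 5.822/6.126 = 0.95038 ft²·°F·h/BTU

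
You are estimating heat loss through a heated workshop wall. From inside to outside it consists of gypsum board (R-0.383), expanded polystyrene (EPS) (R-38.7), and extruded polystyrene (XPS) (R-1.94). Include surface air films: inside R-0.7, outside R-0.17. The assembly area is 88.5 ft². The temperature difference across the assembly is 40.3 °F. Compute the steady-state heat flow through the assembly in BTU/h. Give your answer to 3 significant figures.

R_total = 0.7 + 0.383 + 38.7 + 1.94 + 0.17 = 41.89 ft²·°F·h/BTU
Q = A·ΔT/R = 88.5 × 40.3 / 41.89 = 85.13 BTU/h

85.1 BTU/h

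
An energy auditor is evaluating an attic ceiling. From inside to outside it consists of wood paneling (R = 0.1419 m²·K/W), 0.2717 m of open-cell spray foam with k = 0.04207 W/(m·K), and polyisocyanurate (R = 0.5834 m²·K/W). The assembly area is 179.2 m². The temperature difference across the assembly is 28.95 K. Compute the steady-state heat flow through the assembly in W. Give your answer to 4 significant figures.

0.2717/0.04207 = 6.4583
R_total = 0.1419 + 6.4583 + 0.5834 = 7.1836 m²·K/W
Q = A·ΔT/R = 179.2 × 28.95 / 7.1836 = 722.18 W

722.2 W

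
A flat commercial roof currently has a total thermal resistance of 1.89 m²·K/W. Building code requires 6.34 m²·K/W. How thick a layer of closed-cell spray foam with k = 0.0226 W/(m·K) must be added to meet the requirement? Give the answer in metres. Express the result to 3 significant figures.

0.101 m

ΔR = 6.34 − 1.89 = 4.45 m²·K/W
L = ΔR × k = 4.45 × 0.0226 = 0.1006 m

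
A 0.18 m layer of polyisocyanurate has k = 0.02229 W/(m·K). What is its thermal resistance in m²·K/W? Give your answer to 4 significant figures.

R = L/k = 0.18/0.02229 = 8.0754 m²·K/W

8.075 m²·K/W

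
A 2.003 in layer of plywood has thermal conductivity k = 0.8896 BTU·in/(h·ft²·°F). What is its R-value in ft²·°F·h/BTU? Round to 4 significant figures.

R = L/k = 2.003/0.8896 = 2.2516 ft²·°F·h/BTU

2.252 ft²·°F·h/BTU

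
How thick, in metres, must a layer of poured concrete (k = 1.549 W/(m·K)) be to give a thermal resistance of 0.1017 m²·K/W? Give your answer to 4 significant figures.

0.1575 m

L = R·k = 0.1017 × 1.549 = 0.15753 m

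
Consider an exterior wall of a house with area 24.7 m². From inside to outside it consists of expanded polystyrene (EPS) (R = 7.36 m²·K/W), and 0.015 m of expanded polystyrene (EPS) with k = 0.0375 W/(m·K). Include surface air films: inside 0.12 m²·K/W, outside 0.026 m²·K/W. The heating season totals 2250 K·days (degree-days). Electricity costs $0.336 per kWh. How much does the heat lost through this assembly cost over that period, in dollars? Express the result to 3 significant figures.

56.7 dollars

0.015/0.0375 = 0.4
R_total = 0.12 + 7.36 + 0.4 + 0.026 = 7.906 m²·K/W
E = A × HDD × 24 / R / 1000 = 24.7 × 2250 × 24 / 7.906 / 1000 = 168.7 kWh
Cost = 168.7 × 0.336 = $56.69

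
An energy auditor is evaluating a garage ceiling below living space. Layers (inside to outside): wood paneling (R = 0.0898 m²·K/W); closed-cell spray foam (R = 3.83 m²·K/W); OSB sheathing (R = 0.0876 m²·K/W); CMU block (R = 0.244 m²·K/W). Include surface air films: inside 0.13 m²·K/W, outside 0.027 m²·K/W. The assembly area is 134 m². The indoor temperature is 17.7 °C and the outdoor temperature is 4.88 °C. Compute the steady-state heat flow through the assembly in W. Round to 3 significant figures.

R_total = 0.13 + 0.0898 + 3.83 + 0.0876 + 0.244 + 0.027 = 4.408 m²·K/W
Q = A·ΔT/R = 134 × (17.7 − 4.88) / 4.408 = 389.7 W

390 W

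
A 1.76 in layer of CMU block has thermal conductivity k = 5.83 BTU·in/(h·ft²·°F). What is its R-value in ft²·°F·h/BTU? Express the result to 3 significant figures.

R = L/k = 1.76/5.83 = 0.3019 ft²·°F·h/BTU

0.302 ft²·°F·h/BTU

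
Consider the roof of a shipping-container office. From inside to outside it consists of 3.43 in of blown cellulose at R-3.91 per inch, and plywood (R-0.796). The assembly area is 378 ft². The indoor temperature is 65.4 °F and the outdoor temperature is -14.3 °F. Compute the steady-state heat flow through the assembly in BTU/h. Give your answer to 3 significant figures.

2120 BTU/h

3.43 × 3.91 = 13.41
R_total = 13.41 + 0.796 = 14.21 ft²·°F·h/BTU
Q = A·ΔT/R = 378 × (65.4 − (-14.3)) / 14.21 = 2121 BTU/h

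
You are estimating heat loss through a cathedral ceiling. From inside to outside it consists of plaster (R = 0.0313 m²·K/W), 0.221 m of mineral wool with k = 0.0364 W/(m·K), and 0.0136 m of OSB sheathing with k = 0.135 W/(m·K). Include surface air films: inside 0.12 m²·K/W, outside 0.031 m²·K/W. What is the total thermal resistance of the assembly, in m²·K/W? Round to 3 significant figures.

0.221/0.0364 = 6.071
0.0136/0.135 = 0.1007
R_total = 0.12 + 0.0313 + 6.071 + 0.1007 + 0.031 = 6.354 m²·K/W

6.35 m²·K/W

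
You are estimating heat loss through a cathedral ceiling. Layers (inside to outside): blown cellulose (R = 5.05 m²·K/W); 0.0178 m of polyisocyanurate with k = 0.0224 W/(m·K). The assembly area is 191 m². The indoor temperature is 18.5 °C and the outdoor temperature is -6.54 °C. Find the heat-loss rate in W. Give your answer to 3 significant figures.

818 W

0.0178/0.0224 = 0.7946
R_total = 5.05 + 0.7946 = 5.845 m²·K/W
Q = A·ΔT/R = 191 × (18.5 − (-6.54)) / 5.845 = 818.3 W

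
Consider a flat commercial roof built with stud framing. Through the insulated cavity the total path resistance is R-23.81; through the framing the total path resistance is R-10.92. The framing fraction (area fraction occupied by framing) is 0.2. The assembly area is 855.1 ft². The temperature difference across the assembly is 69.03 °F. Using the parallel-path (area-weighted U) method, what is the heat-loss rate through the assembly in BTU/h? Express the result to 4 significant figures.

3064 BTU/h

U_eff = 0.8/23.81 + 0.2/10.92 = 0.033599 + 0.018315 = 0.051914
R_eff = 1/U_eff = 19.262 ft²·°F·h/BTU
Q = 855.1 × 69.03 / 19.262 = 3064.4 BTU/h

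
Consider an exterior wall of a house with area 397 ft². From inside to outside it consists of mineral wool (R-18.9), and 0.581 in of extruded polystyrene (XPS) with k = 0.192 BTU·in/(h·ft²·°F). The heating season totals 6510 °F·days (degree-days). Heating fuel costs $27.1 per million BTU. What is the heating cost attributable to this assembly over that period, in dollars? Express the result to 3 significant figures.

76.7 dollars

0.581/0.192 = 3.026
R_total = 18.9 + 3.026 = 21.93 ft²·°F·h/BTU
E = A × HDD × 24 / R = 397 × 6510 × 24 / 21.93 = 2829000 BTU
Cost = 2829000/10⁶ × 27.1 = $76.66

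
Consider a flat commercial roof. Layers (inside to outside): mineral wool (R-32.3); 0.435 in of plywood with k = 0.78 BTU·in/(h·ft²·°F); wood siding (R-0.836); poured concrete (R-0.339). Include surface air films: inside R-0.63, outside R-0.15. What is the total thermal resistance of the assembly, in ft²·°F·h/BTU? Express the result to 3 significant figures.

0.435/0.78 = 0.5577
R_total = 0.63 + 32.3 + 0.5577 + 0.836 + 0.339 + 0.15 = 34.81 ft²·°F·h/BTU

34.8 ft²·°F·h/BTU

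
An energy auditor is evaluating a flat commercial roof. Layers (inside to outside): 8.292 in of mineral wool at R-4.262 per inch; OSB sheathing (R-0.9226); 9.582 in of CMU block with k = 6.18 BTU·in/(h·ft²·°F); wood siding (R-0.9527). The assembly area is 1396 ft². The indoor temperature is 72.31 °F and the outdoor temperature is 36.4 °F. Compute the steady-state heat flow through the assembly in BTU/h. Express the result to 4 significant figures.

1293 BTU/h

8.292 × 4.262 = 35.341
9.582/6.18 = 1.5505
R_total = 35.341 + 0.9226 + 1.5505 + 0.9527 = 38.766 ft²·°F·h/BTU
Q = A·ΔT/R = 1396 × (72.31 − 36.4) / 38.766 = 1293.1 BTU/h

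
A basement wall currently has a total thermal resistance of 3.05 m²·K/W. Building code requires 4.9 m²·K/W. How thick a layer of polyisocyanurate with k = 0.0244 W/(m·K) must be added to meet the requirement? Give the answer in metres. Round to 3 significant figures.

0.0451 m

ΔR = 4.9 − 3.05 = 1.85 m²·K/W
L = ΔR × k = 1.85 × 0.0244 = 0.04514 m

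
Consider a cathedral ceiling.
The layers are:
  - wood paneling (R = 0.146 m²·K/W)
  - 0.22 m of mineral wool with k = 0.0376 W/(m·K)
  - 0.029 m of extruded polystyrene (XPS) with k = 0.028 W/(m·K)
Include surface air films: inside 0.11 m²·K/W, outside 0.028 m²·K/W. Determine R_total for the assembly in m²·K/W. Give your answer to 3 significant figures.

0.22/0.0376 = 5.851
0.029/0.028 = 1.036
R_total = 0.11 + 0.146 + 5.851 + 1.036 + 0.028 = 7.171 m²·K/W

7.17 m²·K/W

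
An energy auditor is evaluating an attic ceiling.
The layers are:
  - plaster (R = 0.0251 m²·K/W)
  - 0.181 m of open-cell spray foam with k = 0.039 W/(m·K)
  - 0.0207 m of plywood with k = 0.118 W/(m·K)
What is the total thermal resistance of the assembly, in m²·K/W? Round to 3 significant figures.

4.84 m²·K/W

0.181/0.039 = 4.641
0.0207/0.118 = 0.1754
R_total = 0.0251 + 4.641 + 0.1754 = 4.842 m²·K/W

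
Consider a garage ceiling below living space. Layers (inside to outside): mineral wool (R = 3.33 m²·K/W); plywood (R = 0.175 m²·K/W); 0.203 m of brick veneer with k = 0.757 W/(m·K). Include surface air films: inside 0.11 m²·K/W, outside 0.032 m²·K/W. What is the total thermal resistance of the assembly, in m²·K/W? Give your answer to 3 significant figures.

3.92 m²·K/W

0.203/0.757 = 0.2682
R_total = 0.11 + 3.33 + 0.175 + 0.2682 + 0.032 = 3.915 m²·K/W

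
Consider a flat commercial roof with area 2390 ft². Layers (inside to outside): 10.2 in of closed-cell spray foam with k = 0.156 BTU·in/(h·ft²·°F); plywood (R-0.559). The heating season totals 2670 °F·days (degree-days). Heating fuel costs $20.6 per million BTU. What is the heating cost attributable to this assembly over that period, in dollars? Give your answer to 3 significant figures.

47.8 dollars

10.2/0.156 = 65.38
R_total = 65.38 + 0.559 = 65.94 ft²·°F·h/BTU
E = A × HDD × 24 / R = 2390 × 2670 × 24 / 65.94 = 2322000 BTU
Cost = 2322000/10⁶ × 20.6 = $47.84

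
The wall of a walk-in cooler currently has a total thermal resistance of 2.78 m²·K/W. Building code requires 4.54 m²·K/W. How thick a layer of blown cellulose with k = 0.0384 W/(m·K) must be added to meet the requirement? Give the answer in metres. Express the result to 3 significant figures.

ΔR = 4.54 − 2.78 = 1.76 m²·K/W
L = ΔR × k = 1.76 × 0.0384 = 0.06758 m

0.0676 m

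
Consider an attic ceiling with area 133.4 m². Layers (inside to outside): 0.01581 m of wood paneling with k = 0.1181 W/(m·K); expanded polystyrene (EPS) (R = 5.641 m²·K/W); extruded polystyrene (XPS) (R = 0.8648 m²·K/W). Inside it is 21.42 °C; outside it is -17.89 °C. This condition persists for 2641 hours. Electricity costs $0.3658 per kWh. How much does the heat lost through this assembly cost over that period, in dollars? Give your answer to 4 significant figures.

0.01581/0.1181 = 0.13387
R_total = 0.13387 + 5.641 + 0.8648 = 6.6397 m²·K/W
Q = 133.4 × (21.42 − (-17.89)) / 6.6397 = 789.79 W
E = 789.79 W × 2641 h / 1000 = 2085.8 kWh
Cost = 2085.8 × 0.3658 = $763

763.0 dollars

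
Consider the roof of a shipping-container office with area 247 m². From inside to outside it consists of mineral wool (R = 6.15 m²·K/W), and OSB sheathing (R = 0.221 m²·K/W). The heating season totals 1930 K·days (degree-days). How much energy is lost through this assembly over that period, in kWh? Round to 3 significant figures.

R_total = 6.15 + 0.221 = 6.371 m²·K/W
E = A × HDD × 24 / R / 1000 = 247 × 1930 × 24 / 6.371 / 1000 = 1796 kWh

1800 kWh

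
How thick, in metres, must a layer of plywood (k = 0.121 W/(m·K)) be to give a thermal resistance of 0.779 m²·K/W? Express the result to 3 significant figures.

L = R·k = 0.779 × 0.121 = 0.09426 m

0.0943 m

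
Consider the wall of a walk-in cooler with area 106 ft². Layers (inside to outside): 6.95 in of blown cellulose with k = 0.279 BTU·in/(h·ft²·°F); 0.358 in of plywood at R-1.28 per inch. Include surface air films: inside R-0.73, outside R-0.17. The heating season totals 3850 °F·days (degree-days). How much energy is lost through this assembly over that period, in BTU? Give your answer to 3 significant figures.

6.95/0.279 = 24.91
0.358 × 1.28 = 0.4582
R_total = 0.73 + 24.91 + 0.4582 + 0.17 = 26.27 ft²·°F·h/BTU
E = A × HDD × 24 / R = 106 × 3850 × 24 / 26.27 = 372900 BTU

373000 BTU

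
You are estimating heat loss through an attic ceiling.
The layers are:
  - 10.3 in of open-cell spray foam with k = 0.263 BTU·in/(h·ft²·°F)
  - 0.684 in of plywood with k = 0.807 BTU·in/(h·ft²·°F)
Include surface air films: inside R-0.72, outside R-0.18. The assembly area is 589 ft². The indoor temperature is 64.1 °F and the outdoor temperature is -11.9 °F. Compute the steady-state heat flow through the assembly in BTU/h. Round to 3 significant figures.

1090 BTU/h

10.3/0.263 = 39.16
0.684/0.807 = 0.8476
R_total = 0.72 + 39.16 + 0.8476 + 0.18 = 40.91 ft²·°F·h/BTU
Q = A·ΔT/R = 589 × (64.1 − (-11.9)) / 40.91 = 1094 BTU/h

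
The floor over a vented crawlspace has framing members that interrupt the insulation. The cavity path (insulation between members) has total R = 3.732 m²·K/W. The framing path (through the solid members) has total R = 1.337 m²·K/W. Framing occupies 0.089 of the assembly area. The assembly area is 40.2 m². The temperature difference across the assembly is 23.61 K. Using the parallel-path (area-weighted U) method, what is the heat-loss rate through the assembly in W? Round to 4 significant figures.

294.9 W

U_eff = 0.911/3.732 + 0.089/1.337 = 0.24411 + 0.066567 = 0.31067
R_eff = 1/U_eff = 3.2188 m²·K/W
Q = 40.2 × 23.61 / 3.2188 = 294.87 W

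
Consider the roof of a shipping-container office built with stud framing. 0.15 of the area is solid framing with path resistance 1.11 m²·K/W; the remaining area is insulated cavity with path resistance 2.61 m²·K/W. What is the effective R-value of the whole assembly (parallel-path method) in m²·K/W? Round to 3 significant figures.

U_eff = 0.85/2.61 + 0.15/1.11 = 0.3257 + 0.1351 = 0.4608
R_eff = 1/U_eff = 2.17 m²·K/W

2.17 m²·K/W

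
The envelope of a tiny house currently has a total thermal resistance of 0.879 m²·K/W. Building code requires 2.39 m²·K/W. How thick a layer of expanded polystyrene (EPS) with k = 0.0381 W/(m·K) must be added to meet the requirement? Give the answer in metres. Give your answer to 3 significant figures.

0.0576 m

ΔR = 2.39 − 0.879 = 1.511 m²·K/W
L = ΔR × k = 1.511 × 0.0381 = 0.05757 m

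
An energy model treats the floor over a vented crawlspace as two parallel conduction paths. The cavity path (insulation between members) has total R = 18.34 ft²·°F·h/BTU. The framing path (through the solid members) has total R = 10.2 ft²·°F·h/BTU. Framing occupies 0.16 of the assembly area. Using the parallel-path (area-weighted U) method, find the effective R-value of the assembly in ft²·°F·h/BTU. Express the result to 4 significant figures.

U_eff = 0.84/18.34 + 0.16/10.2 = 0.045802 + 0.015686 = 0.061488
R_eff = 1/U_eff = 16.263 ft²·°F·h/BTU

16.26 ft²·°F·h/BTU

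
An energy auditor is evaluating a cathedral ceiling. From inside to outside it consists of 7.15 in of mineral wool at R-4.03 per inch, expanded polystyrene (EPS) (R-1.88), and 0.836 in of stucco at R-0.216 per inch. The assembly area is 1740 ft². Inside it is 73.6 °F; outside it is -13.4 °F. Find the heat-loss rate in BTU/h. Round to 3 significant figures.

4900 BTU/h

7.15 × 4.03 = 28.81
0.836 × 0.216 = 0.1806
R_total = 28.81 + 1.88 + 0.1806 = 30.88 ft²·°F·h/BTU
Q = A·ΔT/R = 1740 × (73.6 − (-13.4)) / 30.88 = 4903 BTU/h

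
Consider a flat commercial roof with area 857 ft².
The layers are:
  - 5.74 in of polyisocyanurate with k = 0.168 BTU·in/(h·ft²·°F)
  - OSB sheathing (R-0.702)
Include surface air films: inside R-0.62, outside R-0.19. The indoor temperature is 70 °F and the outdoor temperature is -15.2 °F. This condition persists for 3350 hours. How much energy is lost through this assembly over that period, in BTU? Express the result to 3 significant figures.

5.74/0.168 = 34.17
R_total = 0.62 + 34.17 + 0.702 + 0.19 = 35.68 ft²·°F·h/BTU
Q = 857 × (70 − (-15.2)) / 35.68 = 2047 BTU/h
E = 2047 × 3350 = 6856000 BTU

6860000 BTU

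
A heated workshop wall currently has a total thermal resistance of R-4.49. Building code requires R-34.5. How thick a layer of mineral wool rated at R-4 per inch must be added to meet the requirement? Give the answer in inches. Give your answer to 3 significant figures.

7.50 in

ΔR = 34.5 − 4.49 = 30.01 ft²·°F·h/BTU
L = ΔR / (R/in) = 30.01/4 = 7.502 in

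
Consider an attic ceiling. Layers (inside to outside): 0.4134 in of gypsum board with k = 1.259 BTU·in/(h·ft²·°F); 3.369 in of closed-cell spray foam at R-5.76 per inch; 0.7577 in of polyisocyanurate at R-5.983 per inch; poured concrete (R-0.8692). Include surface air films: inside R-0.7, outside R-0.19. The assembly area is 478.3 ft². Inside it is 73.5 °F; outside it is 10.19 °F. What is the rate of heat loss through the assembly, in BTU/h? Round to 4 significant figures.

0.4134/1.259 = 0.32836
3.369 × 5.76 = 19.405
0.7577 × 5.983 = 4.5333
R_total = 0.7 + 0.32836 + 19.405 + 4.5333 + 0.8692 + 0.19 = 26.026 ft²·°F·h/BTU
Q = A·ΔT/R = 478.3 × (73.5 − 10.19) / 26.026 = 1163.5 BTU/h

1163 BTU/h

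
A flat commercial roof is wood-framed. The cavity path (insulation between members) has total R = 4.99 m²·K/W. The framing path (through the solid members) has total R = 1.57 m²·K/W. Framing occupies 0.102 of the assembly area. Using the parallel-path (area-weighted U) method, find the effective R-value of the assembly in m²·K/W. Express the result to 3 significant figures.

U_eff = 0.898/4.99 + 0.102/1.57 = 0.18 + 0.06497 = 0.2449
R_eff = 1/U_eff = 4.083 m²·K/W

4.08 m²·K/W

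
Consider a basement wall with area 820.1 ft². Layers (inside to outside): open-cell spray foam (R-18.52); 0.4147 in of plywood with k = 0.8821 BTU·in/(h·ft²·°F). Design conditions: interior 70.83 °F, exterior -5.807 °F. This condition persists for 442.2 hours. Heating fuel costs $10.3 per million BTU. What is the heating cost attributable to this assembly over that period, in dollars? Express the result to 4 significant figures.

0.4147/0.8821 = 0.47013
R_total = 18.52 + 0.47013 = 18.99 ft²·°F·h/BTU
Q = 820.1 × (70.83 − (-5.807)) / 18.99 = 3309.6 BTU/h
E = 3309.6 × 442.2 = 1463500 BTU
Cost = 1463500/10⁶ × 10.3 = $15.074

15.07 dollars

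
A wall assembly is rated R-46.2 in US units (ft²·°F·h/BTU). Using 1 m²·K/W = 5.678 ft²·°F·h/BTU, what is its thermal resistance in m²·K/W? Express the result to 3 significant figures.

R_SI = 46.2/5.678 = 8.137

8.14 m²·K/W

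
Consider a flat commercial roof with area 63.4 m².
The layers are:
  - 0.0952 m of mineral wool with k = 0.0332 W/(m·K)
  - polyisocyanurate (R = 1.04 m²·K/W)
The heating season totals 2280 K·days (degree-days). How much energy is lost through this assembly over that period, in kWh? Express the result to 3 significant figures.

888 kWh

0.0952/0.0332 = 2.867
R_total = 2.867 + 1.04 = 3.907 m²·K/W
E = A × HDD × 24 / R / 1000 = 63.4 × 2280 × 24 / 3.907 / 1000 = 887.9 kWh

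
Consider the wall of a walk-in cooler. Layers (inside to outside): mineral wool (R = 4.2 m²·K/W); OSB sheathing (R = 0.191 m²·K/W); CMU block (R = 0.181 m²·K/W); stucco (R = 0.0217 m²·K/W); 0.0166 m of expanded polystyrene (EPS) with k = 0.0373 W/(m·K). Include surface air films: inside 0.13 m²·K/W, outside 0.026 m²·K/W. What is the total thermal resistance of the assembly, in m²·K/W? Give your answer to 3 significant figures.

0.0166/0.0373 = 0.445
R_total = 0.13 + 4.2 + 0.191 + 0.181 + 0.0217 + 0.445 + 0.026 = 5.195 m²·K/W

5.19 m²·K/W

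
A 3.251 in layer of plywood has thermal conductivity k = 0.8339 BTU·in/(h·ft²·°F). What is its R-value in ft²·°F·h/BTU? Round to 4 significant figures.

3.899 ft²·°F·h/BTU

R = L/k = 3.251/0.8339 = 3.8985 ft²·°F·h/BTU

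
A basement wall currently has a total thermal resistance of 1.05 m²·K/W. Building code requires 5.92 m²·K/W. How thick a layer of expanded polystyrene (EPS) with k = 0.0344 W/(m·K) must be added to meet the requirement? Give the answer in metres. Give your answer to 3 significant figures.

ΔR = 5.92 − 1.05 = 4.87 m²·K/W
L = ΔR × k = 4.87 × 0.0344 = 0.1675 m

0.168 m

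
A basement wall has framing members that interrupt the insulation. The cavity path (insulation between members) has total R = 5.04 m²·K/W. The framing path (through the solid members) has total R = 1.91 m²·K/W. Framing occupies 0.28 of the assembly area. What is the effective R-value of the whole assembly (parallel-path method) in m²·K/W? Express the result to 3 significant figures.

3.45 m²·K/W

U_eff = 0.72/5.04 + 0.28/1.91 = 0.1429 + 0.1466 = 0.2895
R_eff = 1/U_eff = 3.455 m²·K/W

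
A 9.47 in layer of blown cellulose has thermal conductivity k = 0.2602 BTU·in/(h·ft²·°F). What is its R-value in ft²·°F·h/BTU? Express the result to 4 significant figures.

36.40 ft²·°F·h/BTU

R = L/k = 9.47/0.2602 = 36.395 ft²·°F·h/BTU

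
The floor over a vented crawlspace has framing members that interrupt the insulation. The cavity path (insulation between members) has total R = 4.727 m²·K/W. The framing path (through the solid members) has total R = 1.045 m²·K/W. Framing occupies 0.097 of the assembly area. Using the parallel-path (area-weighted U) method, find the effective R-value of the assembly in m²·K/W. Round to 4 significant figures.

3.523 m²·K/W

U_eff = 0.903/4.727 + 0.097/1.045 = 0.19103 + 0.092823 = 0.28385
R_eff = 1/U_eff = 3.5229 m²·K/W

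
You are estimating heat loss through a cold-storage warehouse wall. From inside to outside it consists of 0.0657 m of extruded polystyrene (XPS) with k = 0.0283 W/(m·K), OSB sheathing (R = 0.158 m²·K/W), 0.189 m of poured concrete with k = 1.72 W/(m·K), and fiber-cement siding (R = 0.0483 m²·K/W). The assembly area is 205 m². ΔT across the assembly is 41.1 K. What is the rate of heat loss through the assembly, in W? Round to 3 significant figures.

3190 W

0.0657/0.0283 = 2.322
0.189/1.72 = 0.1099
R_total = 2.322 + 0.158 + 0.1099 + 0.0483 = 2.638 m²·K/W
Q = A·ΔT/R = 205 × 41.1 / 2.638 = 3194 W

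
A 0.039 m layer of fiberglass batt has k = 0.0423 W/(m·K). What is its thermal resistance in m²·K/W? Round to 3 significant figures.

R = L/k = 0.039/0.0423 = 0.922 m²·K/W

0.922 m²·K/W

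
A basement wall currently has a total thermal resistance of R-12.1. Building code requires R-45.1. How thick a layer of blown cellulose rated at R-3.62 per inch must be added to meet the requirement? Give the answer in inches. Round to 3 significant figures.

ΔR = 45.1 − 12.1 = 33 ft²·°F·h/BTU
L = ΔR / (R/in) = 33/3.62 = 9.116 in

9.12 in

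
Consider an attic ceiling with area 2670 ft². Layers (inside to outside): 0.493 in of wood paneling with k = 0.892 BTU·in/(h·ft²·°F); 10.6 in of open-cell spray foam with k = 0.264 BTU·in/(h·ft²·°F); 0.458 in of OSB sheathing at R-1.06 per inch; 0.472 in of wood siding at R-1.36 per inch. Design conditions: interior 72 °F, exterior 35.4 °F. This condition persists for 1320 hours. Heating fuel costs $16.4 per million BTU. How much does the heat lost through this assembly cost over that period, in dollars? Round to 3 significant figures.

50.6 dollars

0.493/0.892 = 0.5527
10.6/0.264 = 40.15
0.458 × 1.06 = 0.4855
0.472 × 1.36 = 0.6419
R_total = 0.5527 + 40.15 + 0.4855 + 0.6419 = 41.83 ft²·°F·h/BTU
Q = 2670 × (72 − 35.4) / 41.83 = 2336 BTU/h
E = 2336 × 1320 = 3084000 BTU
Cost = 3084000/10⁶ × 16.4 = $50.57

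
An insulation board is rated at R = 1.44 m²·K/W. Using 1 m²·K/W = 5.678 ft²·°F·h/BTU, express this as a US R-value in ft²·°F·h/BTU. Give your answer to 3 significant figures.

R_US = 1.44 × 5.678 = 8.176

8.18 ft²·°F·h/BTU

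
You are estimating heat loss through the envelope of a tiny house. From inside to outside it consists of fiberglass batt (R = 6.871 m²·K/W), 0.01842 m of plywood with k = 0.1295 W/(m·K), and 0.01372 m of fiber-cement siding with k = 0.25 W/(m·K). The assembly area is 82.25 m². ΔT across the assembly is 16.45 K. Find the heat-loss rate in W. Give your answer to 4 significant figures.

0.01842/0.1295 = 0.14224
0.01372/0.25 = 0.05488
R_total = 6.871 + 0.14224 + 0.05488 = 7.0681 m²·K/W
Q = A·ΔT/R = 82.25 × 16.45 / 7.0681 = 191.42 W

191.4 W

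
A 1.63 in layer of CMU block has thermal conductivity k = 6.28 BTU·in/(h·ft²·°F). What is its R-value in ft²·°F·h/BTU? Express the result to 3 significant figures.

0.260 ft²·°F·h/BTU

R = L/k = 1.63/6.28 = 0.2596 ft²·°F·h/BTU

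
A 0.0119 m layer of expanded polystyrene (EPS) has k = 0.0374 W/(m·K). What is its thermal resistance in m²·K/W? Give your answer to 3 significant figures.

R = L/k = 0.0119/0.0374 = 0.3182 m²·K/W

0.318 m²·K/W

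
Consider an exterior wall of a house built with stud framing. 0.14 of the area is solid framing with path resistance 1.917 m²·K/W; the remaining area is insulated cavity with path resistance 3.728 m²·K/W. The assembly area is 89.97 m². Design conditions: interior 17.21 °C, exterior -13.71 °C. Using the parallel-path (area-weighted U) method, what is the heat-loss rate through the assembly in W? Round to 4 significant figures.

U_eff = 0.86/3.728 + 0.14/1.917 = 0.23069 + 0.073031 = 0.30372
R_eff = 1/U_eff = 3.2925 m²·K/W
Q = 89.97 × (17.21 − (-13.71)) / 3.2925 = 844.9 W

844.9 W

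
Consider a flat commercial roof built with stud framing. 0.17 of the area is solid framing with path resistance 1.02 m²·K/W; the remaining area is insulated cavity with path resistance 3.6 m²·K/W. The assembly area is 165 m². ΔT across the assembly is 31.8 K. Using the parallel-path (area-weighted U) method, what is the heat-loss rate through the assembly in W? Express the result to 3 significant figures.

2080 W

U_eff = 0.83/3.6 + 0.17/1.02 = 0.2306 + 0.1667 = 0.3972
R_eff = 1/U_eff = 2.517 m²·K/W
Q = 165 × 31.8 / 2.517 = 2084 W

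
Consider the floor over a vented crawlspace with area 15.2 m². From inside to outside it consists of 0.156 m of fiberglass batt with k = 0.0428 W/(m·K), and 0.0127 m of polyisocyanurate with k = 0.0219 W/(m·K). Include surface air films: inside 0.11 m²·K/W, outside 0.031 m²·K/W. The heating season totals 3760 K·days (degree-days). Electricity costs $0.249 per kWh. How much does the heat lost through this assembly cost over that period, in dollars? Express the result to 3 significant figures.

0.156/0.0428 = 3.645
0.0127/0.0219 = 0.5799
R_total = 0.11 + 3.645 + 0.5799 + 0.031 = 4.366 m²·K/W
E = A × HDD × 24 / R / 1000 = 15.2 × 3760 × 24 / 4.366 / 1000 = 314.2 kWh
Cost = 314.2 × 0.249 = $78.23

78.2 dollars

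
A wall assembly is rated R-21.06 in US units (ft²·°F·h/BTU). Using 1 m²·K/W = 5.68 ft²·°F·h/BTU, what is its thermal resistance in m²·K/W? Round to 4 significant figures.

3.708 m²·K/W

R_SI = 21.06/5.68 = 3.7077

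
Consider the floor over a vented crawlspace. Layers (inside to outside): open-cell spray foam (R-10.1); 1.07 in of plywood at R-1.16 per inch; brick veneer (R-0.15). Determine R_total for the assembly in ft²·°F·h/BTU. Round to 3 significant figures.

11.5 ft²·°F·h/BTU

1.07 × 1.16 = 1.241
R_total = 10.1 + 1.241 + 0.15 = 11.49 ft²·°F·h/BTU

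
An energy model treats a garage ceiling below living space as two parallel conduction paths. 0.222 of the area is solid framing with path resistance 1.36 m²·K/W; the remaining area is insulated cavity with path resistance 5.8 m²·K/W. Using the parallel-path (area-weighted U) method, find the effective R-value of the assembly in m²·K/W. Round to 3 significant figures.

U_eff = 0.778/5.8 + 0.222/1.36 = 0.1341 + 0.1632 = 0.2974
R_eff = 1/U_eff = 3.363 m²·K/W

3.36 m²·K/W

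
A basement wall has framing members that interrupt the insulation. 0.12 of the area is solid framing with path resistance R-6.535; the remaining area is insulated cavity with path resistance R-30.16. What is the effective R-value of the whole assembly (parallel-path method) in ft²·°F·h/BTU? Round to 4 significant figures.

21.03 ft²·°F·h/BTU

U_eff = 0.88/30.16 + 0.12/6.535 = 0.029178 + 0.018363 = 0.04754
R_eff = 1/U_eff = 21.035 ft²·°F·h/BTU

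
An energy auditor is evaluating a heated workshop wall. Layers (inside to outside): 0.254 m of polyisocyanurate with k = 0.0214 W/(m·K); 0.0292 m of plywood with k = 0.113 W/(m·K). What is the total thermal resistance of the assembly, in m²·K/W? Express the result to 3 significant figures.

12.1 m²·K/W

0.254/0.0214 = 11.87
0.0292/0.113 = 0.2584
R_total = 11.87 + 0.2584 = 12.13 m²·K/W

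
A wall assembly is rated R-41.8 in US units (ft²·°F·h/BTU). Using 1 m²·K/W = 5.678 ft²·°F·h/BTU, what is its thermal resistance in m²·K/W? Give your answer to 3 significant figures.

7.36 m²·K/W

R_SI = 41.8/5.678 = 7.362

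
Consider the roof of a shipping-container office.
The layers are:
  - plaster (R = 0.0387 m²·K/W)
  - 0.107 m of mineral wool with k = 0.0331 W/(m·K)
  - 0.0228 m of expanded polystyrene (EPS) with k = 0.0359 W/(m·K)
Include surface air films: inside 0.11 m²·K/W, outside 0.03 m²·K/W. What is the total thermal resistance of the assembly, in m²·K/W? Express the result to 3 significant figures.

4.05 m²·K/W

0.107/0.0331 = 3.233
0.0228/0.0359 = 0.6351
R_total = 0.11 + 0.0387 + 3.233 + 0.6351 + 0.03 = 4.046 m²·K/W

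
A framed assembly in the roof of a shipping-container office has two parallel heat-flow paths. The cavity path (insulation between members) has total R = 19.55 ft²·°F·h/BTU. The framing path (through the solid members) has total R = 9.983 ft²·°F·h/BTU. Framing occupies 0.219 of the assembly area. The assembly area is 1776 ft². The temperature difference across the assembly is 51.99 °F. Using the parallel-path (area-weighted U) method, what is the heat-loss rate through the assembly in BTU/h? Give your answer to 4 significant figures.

5714 BTU/h

U_eff = 0.781/19.55 + 0.219/9.983 = 0.039949 + 0.021937 = 0.061886
R_eff = 1/U_eff = 16.159 ft²·°F·h/BTU
Q = 1776 × 51.99 / 16.159 = 5714.2 BTU/h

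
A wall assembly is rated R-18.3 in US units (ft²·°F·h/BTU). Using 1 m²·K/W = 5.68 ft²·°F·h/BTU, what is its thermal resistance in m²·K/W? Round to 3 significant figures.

R_SI = 18.3/5.68 = 3.222

3.22 m²·K/W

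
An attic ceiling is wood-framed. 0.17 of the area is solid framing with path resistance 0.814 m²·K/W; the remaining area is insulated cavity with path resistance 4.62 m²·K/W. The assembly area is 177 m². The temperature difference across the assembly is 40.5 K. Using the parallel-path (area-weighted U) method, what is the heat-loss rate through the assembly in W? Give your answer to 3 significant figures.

U_eff = 0.83/4.62 + 0.17/0.814 = 0.1797 + 0.2088 = 0.3885
R_eff = 1/U_eff = 2.574 m²·K/W
Q = 177 × 40.5 / 2.574 = 2785 W

2780 W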